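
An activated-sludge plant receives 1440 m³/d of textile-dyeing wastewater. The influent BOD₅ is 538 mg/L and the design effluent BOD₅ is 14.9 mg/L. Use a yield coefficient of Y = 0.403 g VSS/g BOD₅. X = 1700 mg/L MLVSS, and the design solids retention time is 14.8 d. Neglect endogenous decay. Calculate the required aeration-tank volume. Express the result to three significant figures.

V ≈ 2640 m³

With k_d = 0 the design equation reduces to V = Y Q (S₀−S) θ_c / X = 0.403 × 1440 × (538 − 14.9) × 14.8 / 1700 = 2643 m³.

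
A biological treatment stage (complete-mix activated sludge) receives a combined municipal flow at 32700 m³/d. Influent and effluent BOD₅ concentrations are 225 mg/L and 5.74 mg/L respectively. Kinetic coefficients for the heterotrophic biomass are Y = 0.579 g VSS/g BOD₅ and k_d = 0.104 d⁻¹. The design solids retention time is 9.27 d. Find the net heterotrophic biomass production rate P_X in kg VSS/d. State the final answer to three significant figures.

P_X ≈ 2110 kg VSS/d

Correct the yield for decay: Y_obs = Y/(1 + k_d θ_c) = 0.579 / (1 + 0.104 × 9.27) = 0.579 / 1.964 = 0.2948.
ΔS = 225 − 5.74 = 219.3 mg/L, so the substrate removal rate is 32700 × 219.3/1000 = 7170 kg BOD₅/d.
Net biomass production P_X = Y_obs × Q·(S₀ − S) = 0.2948 × 7170 = 2114 kg VSS/d.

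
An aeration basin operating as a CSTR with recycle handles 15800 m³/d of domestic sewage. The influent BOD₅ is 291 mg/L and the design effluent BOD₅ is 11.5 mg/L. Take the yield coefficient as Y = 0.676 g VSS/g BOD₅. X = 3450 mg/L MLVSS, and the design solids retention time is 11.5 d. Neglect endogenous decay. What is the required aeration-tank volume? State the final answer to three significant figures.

V·X = Y·Q·ΔS·θ_c gives V = 0.676 × 15800 × (291 − 11.5) × 11.5 / 3450 = 9951 m³.

V ≈ 9950 m³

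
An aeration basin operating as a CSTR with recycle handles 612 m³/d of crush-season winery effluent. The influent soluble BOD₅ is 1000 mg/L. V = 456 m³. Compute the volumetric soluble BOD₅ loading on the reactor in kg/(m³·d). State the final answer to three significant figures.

Applied soluble BOD₅ load per unit volume = Q·S₀/V = (612 × 1000/1000)/456.0 = 1.342 kg soluble BOD₅·m⁻³·d⁻¹.

L_v ≈ 1.34 kg soluble BOD₅/(m³·d)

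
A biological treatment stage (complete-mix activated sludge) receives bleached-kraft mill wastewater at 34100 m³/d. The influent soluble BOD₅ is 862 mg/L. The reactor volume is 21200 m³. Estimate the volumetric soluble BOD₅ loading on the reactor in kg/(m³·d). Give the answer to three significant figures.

L_v = Q S₀ / V = 34100 × 862 × 10⁻³ / 21200 = 1.387 kg/(m³·d).

L_v ≈ 1.39 kg soluble BOD₅/(m³·d)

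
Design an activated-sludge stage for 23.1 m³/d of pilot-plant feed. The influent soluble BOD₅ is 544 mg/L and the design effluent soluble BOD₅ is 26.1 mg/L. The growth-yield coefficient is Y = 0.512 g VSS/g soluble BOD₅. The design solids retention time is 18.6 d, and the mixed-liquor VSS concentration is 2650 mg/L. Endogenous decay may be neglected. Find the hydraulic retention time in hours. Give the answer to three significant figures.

τ ≈ 44.7 h

V·X = Y·Q·ΔS·θ_c gives V = 0.512 × 23.1 × (544 − 26.1) × 18.6 / 2650 = 42.99 m³.
HRT = V/Q = 42.99 m³ / 23.1 m³·d⁻¹ = 1.861 d × 24 = 44.67 h.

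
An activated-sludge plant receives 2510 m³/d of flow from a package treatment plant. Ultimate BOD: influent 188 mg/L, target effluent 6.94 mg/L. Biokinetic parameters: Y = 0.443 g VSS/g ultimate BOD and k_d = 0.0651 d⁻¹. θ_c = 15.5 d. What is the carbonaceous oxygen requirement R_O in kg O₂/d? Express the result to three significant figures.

R_O ≈ 312 kg O₂/d

Correct the yield for decay: Y_obs = Y/(1 + k_d θ_c) = 0.443 / (1 + 0.0651 × 15.5) = 0.443 / 2.009 = 0.2205.
Q·(S₀ − S) = 2510 × (188 − 6.94) × 10⁻³ = 454.5 kg/d removed.
Biomass synthesised: P_X = Y_obs × 454.5 = 100.2 kg VSS/d.
R_O = Q·(S₀ − S) − 1.42·P_X = 454.5 − 1.42 × 100.2 = 312.2 kg O₂/d.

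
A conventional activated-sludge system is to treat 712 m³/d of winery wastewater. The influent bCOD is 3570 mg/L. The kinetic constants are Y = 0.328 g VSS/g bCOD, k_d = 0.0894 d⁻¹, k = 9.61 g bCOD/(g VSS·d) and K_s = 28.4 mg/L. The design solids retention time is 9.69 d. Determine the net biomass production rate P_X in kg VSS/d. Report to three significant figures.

P_X ≈ 446 kg VSS/d

For a completely mixed reactor with recycle the Lawrence–McCarty relation gives S = K_s·(1 + k_d·θ_c) / [θ_c·(Y·k − k_d) − 1] = 28.4 × (1 + 0.0894 × 9.69) / [9.69 × (0.328 × 9.61 − 0.0894) − 1] = 53.00 / 28.68 = 1.848 mg/L.
The observed yield is Y_obs = Y/(1 + k_d·θ_c) = 0.328 / (1 + 0.0894 × 9.69) = 0.328 / 1.866 = 0.1758 g VSS per g bCOD removed.
ΔS = 3570 − 1.85 = 3568 mg/L, so the substrate removal rate is 712 × 3568/1000 = 2541 kg bCOD/d.
Net biomass production P_X = Y_obs × Q·(S₀ − S) = 0.1758 × 2541 = 446.5 kg VSS/d.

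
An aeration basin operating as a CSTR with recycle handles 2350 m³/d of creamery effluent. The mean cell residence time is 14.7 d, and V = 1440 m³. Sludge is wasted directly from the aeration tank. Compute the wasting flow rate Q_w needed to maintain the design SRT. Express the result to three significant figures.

Q_w ≈ 98.0 m³/d

With mixed-liquor wasting, θ_c = V/Q_w, so Q_w = V/θ_c = 1440/14.7 = 97.96 m³/d.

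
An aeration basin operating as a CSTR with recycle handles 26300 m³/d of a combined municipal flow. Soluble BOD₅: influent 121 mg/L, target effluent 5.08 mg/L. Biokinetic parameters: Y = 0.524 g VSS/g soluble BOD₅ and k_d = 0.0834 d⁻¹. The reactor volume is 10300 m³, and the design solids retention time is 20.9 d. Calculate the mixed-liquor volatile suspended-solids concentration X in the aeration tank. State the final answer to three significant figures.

X ≈ 1180 mg/L

From V·X·(1 + k_d·θ_c) = Y·Q·(S₀ − S)·θ_c: X = 0.524 × 26300 × (121 − 5.08) × 20.9 / [10300 × (1 + 0.0834 × 20.9)] = 1182 mg/L.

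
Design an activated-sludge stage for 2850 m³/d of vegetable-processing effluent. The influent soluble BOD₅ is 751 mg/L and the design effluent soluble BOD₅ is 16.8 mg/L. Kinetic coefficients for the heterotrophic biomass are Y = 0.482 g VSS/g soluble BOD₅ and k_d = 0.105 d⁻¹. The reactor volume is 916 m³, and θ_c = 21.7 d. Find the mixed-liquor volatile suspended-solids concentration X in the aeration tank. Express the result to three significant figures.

X ≈ 7290 mg/L

Solving the biomass balance for X: X = Y Q (S₀−S) θ_c / [V (1+k_d θ_c)] = 0.482 × 2850 × (751 − 16.8) × 21.7 / [916 × (1 + 0.105 × 21.7)] = 7288 mg/L.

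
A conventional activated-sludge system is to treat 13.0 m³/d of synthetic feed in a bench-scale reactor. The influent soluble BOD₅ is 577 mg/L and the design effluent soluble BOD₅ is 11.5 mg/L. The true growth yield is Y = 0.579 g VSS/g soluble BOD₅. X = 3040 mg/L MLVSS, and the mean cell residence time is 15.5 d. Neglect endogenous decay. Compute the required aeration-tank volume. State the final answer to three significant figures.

V ≈ 21.7 m³

Biomass mass balance (decay neglected): V·X = Y·Q·(S₀ − S)·θ_c, so V = 0.579 × 13.0 × (577 − 11.5) × 15.5 / 3040 = 21.70 m³.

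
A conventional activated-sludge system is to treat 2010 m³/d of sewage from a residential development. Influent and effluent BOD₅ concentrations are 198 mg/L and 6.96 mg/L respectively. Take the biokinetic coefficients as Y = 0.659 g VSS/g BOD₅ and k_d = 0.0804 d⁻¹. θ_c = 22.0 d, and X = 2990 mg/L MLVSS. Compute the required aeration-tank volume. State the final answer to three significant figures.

V ≈ 672 m³

From the SRT design equation V = Y Q (S₀−S) θ_c / [X (1 + k_d θ_c)] = 0.659 × 2010 × (198 − 6.96) × 22.0 / [2990 × (1 + 0.0804 × 22.0)] = 5.57×10^6 / 8279 = 672.5 m³.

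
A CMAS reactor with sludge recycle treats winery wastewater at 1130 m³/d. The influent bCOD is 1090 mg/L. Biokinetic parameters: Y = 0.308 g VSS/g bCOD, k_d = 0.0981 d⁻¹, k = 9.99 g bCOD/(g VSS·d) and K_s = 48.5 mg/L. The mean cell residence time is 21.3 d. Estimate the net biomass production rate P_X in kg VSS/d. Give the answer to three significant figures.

From the Monod/SRT balance for a CMAS, S = K_s·(1+k_d θ_c)/[θ_c·(Y k − k_d) − 1] = 48.5 × (1 + 0.0981 × 21.3) / [21.3 × (0.308 × 9.99 − 0.0981) − 1] = 149.8 / 62.45 = 2.399 mg/L.
Y_obs = Y / (1 + k_d θ_c) = 0.308 / (1 + 0.0981 × 21.3) = 0.308 / 3.090 = 0.09969.
Mass of bCOD removed per day: Q(S₀ − S) = 1130 × 1088 g/m³ = 1229 kg/d.
So the net sludge growth is P_X = 0.09969 × 1229 = 122.5 kg VSS/d.

P_X ≈ 123 kg VSS/d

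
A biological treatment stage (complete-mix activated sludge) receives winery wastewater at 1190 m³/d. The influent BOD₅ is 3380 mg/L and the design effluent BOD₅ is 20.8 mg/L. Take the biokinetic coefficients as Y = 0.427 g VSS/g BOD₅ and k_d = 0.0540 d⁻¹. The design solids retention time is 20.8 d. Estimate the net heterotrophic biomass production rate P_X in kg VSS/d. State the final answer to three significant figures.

P_X ≈ 804 kg VSS/d

Y_obs = Y / (1 + k_d θ_c) = 0.427 / (1 + 0.0540 × 20.8) = 0.427 / 2.123 = 0.2011.
ΔS = 3380 − 20.8 = 3359 mg/L, so the substrate removal rate is 1190 × 3359/1000 = 3997 kg BOD₅/d.
P_X = Y_obs · Q(S₀ − S) = 0.2011 × 3997 = 803.9 kg VSS/d.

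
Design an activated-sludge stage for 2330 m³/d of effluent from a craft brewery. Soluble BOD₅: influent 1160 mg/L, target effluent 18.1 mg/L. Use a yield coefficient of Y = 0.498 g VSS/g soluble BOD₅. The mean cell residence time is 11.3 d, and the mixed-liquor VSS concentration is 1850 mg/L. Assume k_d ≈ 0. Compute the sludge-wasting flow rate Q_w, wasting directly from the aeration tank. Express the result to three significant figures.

Biomass mass balance (decay neglected): V·X = Y·Q·(S₀ − S)·θ_c, so V = 0.498 × 2330 × (1160 − 18.1) × 11.3 / 1850 = 8093 m³.
Wasting from the aeration tank: Q_w = V / θ_c = 8093 / 11.3 = 716.2 m³/d.

Q_w ≈ 716 m³/d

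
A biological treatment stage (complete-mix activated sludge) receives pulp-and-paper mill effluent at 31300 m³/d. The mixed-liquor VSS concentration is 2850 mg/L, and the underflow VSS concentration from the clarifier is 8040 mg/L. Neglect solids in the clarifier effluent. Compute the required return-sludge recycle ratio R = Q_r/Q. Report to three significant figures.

Mass balance around the secondary clarifier (neglecting effluent solids): R = X / (X_r − X) = 2850 / (8040 − 2850) = 0.5491.

R ≈ 0.549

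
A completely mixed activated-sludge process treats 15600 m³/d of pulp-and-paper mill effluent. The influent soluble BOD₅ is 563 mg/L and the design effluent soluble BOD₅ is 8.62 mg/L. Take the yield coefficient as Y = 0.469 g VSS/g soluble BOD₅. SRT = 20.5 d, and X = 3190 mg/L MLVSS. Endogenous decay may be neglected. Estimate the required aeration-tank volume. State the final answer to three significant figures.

Biomass mass balance (decay neglected): V·X = Y·Q·(S₀ − S)·θ_c, so V = 0.469 × 15600 × (563 − 8.62) × 20.5 / 3190 = 26066 m³.

V ≈ 26100 m³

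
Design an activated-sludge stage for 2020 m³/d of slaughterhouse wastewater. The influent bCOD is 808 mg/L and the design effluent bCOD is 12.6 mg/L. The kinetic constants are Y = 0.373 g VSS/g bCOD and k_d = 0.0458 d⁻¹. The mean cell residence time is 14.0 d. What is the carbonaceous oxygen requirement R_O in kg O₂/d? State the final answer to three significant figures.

Correct the yield for decay: Y_obs = Y/(1 + k_d θ_c) = 0.373 / (1 + 0.0458 × 14.0) = 0.373 / 1.641 = 0.2273.
ΔS = 808 − 12.6 = 795.4 mg/L, so the substrate removal rate is 2020 × 795.4/1000 = 1607 kg bCOD/d.
Net sludge production P_X = 0.2273 × 1607 = 365.2 kg VSS/d.
R_O = Q·ΔS − 1.42 P_X = 1607 − 518.5 = 1088 kg O₂/d.

R_O ≈ 1090 kg O₂/d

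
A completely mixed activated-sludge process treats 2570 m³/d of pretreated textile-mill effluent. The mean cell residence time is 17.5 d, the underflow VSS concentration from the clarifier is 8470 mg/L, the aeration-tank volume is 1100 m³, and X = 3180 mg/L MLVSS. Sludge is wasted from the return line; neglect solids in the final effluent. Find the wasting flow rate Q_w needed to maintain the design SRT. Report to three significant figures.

θ_c = V·X/(Q_w·X_r) when wasting from the recycle, so Q_w = V·X/(θ_c·X_r) = 1100 × 3180 / (17.5 × 8470) = 23.60 m³/d.

Q_w ≈ 23.6 m³/d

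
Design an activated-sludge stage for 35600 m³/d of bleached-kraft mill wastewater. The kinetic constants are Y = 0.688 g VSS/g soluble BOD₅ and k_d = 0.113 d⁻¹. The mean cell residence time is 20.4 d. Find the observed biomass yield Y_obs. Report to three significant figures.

The observed yield is Y_obs = Y/(1 + k_d·θ_c) = 0.688 / (1 + 0.113 × 20.4) = 0.688 / 3.305 = 0.2082 g VSS per g soluble BOD₅ removed.

Y_obs ≈ 0.208 g VSS/g soluble BOD₅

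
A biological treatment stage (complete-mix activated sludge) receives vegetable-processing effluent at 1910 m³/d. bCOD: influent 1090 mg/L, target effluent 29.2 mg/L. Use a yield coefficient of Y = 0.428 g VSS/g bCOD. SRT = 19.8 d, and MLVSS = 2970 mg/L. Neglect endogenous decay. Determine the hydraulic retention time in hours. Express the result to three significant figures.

τ ≈ 72.6 h

V·X = Y·Q·ΔS·θ_c gives V = 0.428 × 1910 × (1090 − 29.2) × 19.8 / 2970 = 5781 m³.
τ = V/Q = 5781/1910 = 3.027 d, or 72.64 h.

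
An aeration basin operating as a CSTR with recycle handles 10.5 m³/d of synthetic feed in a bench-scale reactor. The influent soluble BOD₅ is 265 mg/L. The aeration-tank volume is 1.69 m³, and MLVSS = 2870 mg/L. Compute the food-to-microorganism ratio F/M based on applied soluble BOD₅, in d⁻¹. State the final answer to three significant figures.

F/M ≈ 0.574 d⁻¹

Food-to-microorganism ratio F/M = Q S₀ / (V X) = 10.5 × 265 / (1.690 × 2870) = 0.5737 d⁻¹.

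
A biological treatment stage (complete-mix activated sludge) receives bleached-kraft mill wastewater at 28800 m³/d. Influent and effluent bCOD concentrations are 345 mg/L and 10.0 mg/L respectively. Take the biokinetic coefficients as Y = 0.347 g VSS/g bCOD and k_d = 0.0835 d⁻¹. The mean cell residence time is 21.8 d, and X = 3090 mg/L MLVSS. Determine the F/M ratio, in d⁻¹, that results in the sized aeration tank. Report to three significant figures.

F/M ≈ 0.384 d⁻¹

From the SRT design equation V = Y Q (S₀−S) θ_c / [X (1 + k_d θ_c)] = 0.347 × 28800 × (345 − 10.0) × 21.8 / [3090 × (1 + 0.0835 × 21.8)] = 7.3×10^7 / 8715 = 8375 m³.
F/M = applied load / biomass = Q·S₀/(V·X) = 28800 × 345 / (8375 × 3090) = 0.3840 d⁻¹.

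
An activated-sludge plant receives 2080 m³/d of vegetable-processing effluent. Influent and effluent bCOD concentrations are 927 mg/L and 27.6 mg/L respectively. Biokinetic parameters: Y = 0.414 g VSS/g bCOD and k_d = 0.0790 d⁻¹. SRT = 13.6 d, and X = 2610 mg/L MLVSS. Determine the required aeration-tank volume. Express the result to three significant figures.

V ≈ 1950 m³

Steady-state biomass mass balance: V·X·(1 + k_d·θ_c) = Y·Q·(S₀ − S)·θ_c, so V = 0.414 × 2080 × (927 − 27.6) × 13.6 / [2610 × (1 + 0.0790 × 13.6)] = 1.05×10^7 / 5414 = 1945 m³.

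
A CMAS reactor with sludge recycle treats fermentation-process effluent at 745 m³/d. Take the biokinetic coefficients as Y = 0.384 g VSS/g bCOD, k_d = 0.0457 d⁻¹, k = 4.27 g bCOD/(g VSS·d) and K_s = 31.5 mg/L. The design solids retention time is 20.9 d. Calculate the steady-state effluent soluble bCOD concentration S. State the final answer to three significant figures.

S ≈ 1.91 mg/L

Effluent substrate depends only on kinetics and SRT: S = K_s(1 + k_d θ_c) / [θ_c(Yk − k_d) − 1] = 31.5 × (1 + 0.0457 × 20.9) / [20.9 × (0.384 × 4.27 − 0.0457) − 1] = 61.59 / 32.31 = 1.906 mg/L.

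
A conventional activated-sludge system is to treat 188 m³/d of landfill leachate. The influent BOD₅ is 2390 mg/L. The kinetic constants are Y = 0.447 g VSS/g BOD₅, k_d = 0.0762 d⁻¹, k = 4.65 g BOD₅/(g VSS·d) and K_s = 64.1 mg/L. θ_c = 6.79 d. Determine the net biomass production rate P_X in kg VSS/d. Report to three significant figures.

P_X ≈ 132 kg VSS/d

Effluent substrate depends only on kinetics and SRT: S = K_s(1 + k_d θ_c) / [θ_c(Yk − k_d) − 1] = 64.1 × (1 + 0.0762 × 6.79) / [6.79 × (0.447 × 4.65 − 0.0762) − 1] = 97.27 / 12.60 = 7.722 mg/L.
Correct the yield for decay: Y_obs = Y/(1 + k_d θ_c) = 0.447 / (1 + 0.0762 × 6.79) = 0.447 / 1.517 = 0.2946.
Mass of BOD₅ removed per day: Q(S₀ − S) = 188 × 2382 g/m³ = 447.9 kg/d.
Biomass produced: P_X = Y_obs·Q·ΔS = 0.2946 × 447.9 ≈ 131.9 kg VSS/d.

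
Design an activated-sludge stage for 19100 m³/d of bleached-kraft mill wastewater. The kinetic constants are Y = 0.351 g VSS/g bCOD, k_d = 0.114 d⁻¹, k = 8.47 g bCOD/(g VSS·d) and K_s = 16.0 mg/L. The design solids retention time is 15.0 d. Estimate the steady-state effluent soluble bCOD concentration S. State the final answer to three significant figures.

For a completely mixed reactor with recycle the Lawrence–McCarty relation gives S = K_s·(1 + k_d·θ_c) / [θ_c·(Y·k − k_d) − 1] = 16.0 × (1 + 0.114 × 15.0) / [15.0 × (0.351 × 8.47 − 0.114) − 1] = 43.36 / 41.88 = 1.035 mg/L.

S ≈ 1.04 mg/L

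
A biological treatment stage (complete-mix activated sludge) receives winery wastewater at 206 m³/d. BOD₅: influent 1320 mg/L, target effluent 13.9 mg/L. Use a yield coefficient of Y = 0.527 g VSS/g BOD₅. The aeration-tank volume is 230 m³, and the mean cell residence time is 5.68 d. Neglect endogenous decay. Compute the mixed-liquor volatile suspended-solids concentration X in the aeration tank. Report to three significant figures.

X = Y·Q·ΔS·θ_c / V = 0.527 × 206 × (1320 − 13.9) × 5.68 / 230 = 3502 mg/L.

X ≈ 3500 mg/L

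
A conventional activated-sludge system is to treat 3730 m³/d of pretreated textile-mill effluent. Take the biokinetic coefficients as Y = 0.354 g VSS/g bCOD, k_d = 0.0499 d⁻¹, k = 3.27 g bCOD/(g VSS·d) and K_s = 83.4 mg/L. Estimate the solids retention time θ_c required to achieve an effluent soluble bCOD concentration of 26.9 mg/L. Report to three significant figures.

Specific growth rate at S = 26.9 mg/L: μ = YkS/(K_s+S) = 0.354·3.27·26.9/(83.4+26.9) = 0.2823 d⁻¹.
θ_c = 1/(μ − k_d) = 1/(0.2823 − 0.0499) = 1/0.2324 = 4.303 d.

θ_c ≈ 4.30 d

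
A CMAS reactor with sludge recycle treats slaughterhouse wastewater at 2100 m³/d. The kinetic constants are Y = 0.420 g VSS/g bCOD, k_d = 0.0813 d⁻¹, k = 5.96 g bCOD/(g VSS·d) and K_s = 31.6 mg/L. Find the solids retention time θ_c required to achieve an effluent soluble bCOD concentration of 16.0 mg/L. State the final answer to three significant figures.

θ_c ≈ 1.32 d

From 1/θ_c = Y·k·S/(K_s + S) − k_d: Y·k·S/(K_s+S) = 0.420 × 5.96 × 16.0 / (31.6 + 16.0) = 0.8414 d⁻¹.
Then 1/θ_c = μ − k_d = 0.8414 − 0.0813 = 0.7601 d⁻¹, giving θ_c = 1.316 d.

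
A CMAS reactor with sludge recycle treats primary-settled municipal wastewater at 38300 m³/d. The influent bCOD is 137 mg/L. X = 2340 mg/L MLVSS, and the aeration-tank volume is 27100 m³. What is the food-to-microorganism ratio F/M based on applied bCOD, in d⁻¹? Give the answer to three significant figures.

F/M = Q·S₀ / (V·X) = 38300 × 137 / (27100 × 2340) = 0.08274 g bCOD·(g VSS·d)⁻¹.

F/M ≈ 0.0827 d⁻¹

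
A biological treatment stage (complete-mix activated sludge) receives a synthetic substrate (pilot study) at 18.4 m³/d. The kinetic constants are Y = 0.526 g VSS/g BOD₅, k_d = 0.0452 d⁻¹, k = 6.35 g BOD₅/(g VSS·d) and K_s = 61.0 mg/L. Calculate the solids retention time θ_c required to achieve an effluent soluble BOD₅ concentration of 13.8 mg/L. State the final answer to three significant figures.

θ_c ≈ 1.75 d

Specific growth rate at S = 13.8 mg/L: μ = YkS/(K_s+S) = 0.526·6.35·13.8/(61.0+13.8) = 0.6162 d⁻¹.
1/θ_c = 0.6162 − 0.0452 = 0.5710 d⁻¹, so θ_c = 1.751 d.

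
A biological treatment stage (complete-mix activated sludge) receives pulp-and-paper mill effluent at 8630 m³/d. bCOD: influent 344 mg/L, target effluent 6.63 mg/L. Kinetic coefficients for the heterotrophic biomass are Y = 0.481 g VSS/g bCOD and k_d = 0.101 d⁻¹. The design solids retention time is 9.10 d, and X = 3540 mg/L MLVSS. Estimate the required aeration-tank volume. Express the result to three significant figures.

Steady-state biomass mass balance: V·X·(1 + k_d·θ_c) = Y·Q·(S₀ − S)·θ_c, so V = 0.481 × 8630 × (344 − 6.63) × 9.10 / [3540 × (1 + 0.101 × 9.10)] = 1.27×10^7 / 6794 = 1876 m³.

V ≈ 1880 m³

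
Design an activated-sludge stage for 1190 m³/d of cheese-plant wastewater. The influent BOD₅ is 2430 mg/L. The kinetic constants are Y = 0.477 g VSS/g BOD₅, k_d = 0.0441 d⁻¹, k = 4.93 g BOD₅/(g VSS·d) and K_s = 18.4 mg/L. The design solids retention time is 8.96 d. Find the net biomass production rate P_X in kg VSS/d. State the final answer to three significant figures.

Effluent substrate depends only on kinetics and SRT: S = K_s(1 + k_d θ_c) / [θ_c(Yk − k_d) − 1] = 18.4 × (1 + 0.0441 × 8.96) / [8.96 × (0.477 × 4.93 − 0.0441) − 1] = 25.67 / 19.68 = 1.305 mg/L.
Correct the yield for decay: Y_obs = Y/(1 + k_d θ_c) = 0.477 / (1 + 0.0441 × 8.96) = 0.477 / 1.395 = 0.3419.
Mass of BOD₅ removed per day: Q(S₀ − S) = 1190 × 2429 g/m³ = 2890 kg/d.
P_X = Y_obs · Q(S₀ − S) = 0.3419 × 2890 = 988.1 kg VSS/d.

P_X ≈ 988 kg VSS/d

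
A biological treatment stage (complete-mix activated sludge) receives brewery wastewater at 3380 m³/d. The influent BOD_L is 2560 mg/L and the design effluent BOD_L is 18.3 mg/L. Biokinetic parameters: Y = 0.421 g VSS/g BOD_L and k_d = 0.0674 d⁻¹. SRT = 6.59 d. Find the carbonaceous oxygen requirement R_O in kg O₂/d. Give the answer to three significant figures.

R_O ≈ 5030 kg O₂/d

The observed yield is Y_obs = Y/(1 + k_d·θ_c) = 0.421 / (1 + 0.0674 × 6.59) = 0.421 / 1.444 = 0.2915 g VSS per g BOD_L removed.
Substrate removed = Q·(S₀ − S) = 3380 m³/d × (2560 − 18.3) g/m³ = 8.59×10^6 g/d = 8591 kg/d.
Net sludge production P_X = 0.2915 × 8591 = 2504 kg VSS/d.
R_O = Q·(S₀ − S) − 1.42·P_X = 8591 − 1.42 × 2504 = 5035 kg O₂/d.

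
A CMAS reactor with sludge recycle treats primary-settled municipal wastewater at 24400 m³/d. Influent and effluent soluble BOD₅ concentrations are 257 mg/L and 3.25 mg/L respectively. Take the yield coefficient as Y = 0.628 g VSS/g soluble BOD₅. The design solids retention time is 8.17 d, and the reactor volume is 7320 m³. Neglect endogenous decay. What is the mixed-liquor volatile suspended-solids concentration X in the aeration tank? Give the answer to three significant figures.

From V·X = Y·Q·(S₀ − S)·θ_c (decay neglected): X = 0.628 × 24400 × (257 − 3.25) × 8.17 / 7320 = 4340 mg/L.

X ≈ 4340 mg/L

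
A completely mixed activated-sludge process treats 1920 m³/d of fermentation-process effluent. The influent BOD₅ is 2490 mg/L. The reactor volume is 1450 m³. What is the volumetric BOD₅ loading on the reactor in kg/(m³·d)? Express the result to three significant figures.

L_v ≈ 3.30 kg BOD₅/(m³·d)

Applied BOD₅ load per unit volume = Q·S₀/V = (1920 × 2490/1000)/1450 = 3.297 kg BOD₅·m⁻³·d⁻¹.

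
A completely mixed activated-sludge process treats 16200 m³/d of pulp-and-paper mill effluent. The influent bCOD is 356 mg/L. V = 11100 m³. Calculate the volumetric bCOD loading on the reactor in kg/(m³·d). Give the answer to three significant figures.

L_v ≈ 0.520 kg bCOD/(m³·d)

Applied bCOD load per unit volume = Q·S₀/V = (16200 × 356/1000)/11100 = 0.5196 kg bCOD·m⁻³·d⁻¹.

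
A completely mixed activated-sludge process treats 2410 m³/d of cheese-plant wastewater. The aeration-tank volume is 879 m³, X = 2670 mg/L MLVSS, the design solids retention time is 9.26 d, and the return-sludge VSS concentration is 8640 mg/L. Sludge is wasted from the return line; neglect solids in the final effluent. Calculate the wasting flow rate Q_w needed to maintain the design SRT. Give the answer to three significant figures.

Q_w ≈ 29.3 m³/d

θ_c = V·X/(Q_w·X_r) when wasting from the recycle, so Q_w = V·X/(θ_c·X_r) = 879.0 × 2670 / (9.26 × 8640) = 29.33 m³/d.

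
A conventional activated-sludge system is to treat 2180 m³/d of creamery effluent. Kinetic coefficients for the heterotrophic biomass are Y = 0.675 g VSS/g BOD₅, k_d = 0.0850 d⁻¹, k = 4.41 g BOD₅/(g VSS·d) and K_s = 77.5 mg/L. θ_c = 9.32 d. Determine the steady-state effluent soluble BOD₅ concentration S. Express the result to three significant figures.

S ≈ 5.35 mg/L

From the Monod/SRT balance for a CMAS, S = K_s·(1+k_d θ_c)/[θ_c·(Y k − k_d) − 1] = 77.5 × (1 + 0.0850 × 9.32) / [9.32 × (0.675 × 4.41 − 0.0850) − 1] = 138.9 / 25.95 = 5.352 mg/L.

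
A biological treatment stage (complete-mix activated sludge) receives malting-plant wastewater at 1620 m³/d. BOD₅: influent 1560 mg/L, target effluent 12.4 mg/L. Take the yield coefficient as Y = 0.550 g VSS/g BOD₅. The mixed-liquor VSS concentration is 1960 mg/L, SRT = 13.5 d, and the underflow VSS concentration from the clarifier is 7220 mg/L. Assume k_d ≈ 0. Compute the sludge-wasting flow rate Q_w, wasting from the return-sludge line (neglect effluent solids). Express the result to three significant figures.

Biomass mass balance (decay neglected): V·X = Y·Q·(S₀ − S)·θ_c, so V = 0.550 × 1620 × (1560 − 12.4) × 13.5 / 1960 = 9498 m³.
θ_c = V·X/(Q_w·X_r) when wasting from the recycle, so Q_w = V·X/(θ_c·X_r) = 9498 × 1960 / (13.5 × 7220) = 191.0 m³/d.

Q_w ≈ 191 m³/d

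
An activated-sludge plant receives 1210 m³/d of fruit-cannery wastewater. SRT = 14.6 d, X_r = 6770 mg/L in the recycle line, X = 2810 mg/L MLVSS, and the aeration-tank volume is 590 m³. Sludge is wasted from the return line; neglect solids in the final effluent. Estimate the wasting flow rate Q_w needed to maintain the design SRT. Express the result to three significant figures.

Q_w ≈ 16.8 m³/d

Q_w = (V·X)/(θ_c X_r) = 590.0 × 2810 / (14.6 × 6770) = 16.77 m³/d.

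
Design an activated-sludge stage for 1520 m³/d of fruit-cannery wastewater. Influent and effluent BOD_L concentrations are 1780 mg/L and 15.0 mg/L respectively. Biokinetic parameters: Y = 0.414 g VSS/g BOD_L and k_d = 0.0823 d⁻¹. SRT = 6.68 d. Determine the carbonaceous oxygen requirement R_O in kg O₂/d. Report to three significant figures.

Y_obs = Y / (1 + k_d θ_c) = 0.414 / (1 + 0.0823 × 6.68) = 0.414 / 1.550 = 0.2671.
Q·(S₀ − S) = 1520 × (1780 − 15.0) × 10⁻³ = 2683 kg/d removed.
Net sludge production P_X = 0.2671 × 2683 = 716.7 kg VSS/d.
R_O = Q·(S₀ − S) − 1.42·P_X = 2683 − 1.42 × 716.7 = 1665 kg O₂/d.

R_O ≈ 1670 kg O₂/d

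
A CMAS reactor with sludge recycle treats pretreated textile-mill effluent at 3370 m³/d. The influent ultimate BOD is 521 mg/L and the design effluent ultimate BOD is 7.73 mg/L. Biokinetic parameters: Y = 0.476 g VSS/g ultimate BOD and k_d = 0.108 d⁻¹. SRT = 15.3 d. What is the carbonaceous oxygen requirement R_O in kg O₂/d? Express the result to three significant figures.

Correct the yield for decay: Y_obs = Y/(1 + k_d θ_c) = 0.476 / (1 + 0.108 × 15.3) = 0.476 / 2.652 = 0.1795.
ΔS = 521 − 7.73 = 513.3 mg/L, so the substrate removal rate is 3370 × 513.3/1000 = 1730 kg ultimate BOD/d.
P_X = Y_obs·Q·(S₀ − S) = 0.1795 × 1730 = 310.4 kg VSS/d.
Carbonaceous O₂ demand = substrate oxidised − cell-mass equivalent = 1730 − 1.42 × 310.4 = 1289 kg O₂/d.

R_O ≈ 1290 kg O₂/d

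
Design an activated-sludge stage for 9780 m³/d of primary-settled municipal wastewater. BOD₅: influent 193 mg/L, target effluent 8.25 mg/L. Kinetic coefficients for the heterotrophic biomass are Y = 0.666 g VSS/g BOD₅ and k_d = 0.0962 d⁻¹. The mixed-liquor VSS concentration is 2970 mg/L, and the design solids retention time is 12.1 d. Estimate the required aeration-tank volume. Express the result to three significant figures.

Steady-state biomass mass balance: V·X·(1 + k_d·θ_c) = Y·Q·(S₀ − S)·θ_c, so V = 0.666 × 9780 × (193 − 8.25) × 12.1 / [2970 × (1 + 0.0962 × 12.1)] = 1.46×10^7 / 6427 = 2266 m³.

V ≈ 2270 m³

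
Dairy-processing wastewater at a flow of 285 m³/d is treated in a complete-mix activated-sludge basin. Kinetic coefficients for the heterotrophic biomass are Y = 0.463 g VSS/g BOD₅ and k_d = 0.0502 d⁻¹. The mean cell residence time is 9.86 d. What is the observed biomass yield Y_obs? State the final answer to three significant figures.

The observed yield is Y_obs = Y/(1 + k_d·θ_c) = 0.463 / (1 + 0.0502 × 9.86) = 0.463 / 1.495 = 0.3097 g VSS per g BOD₅ removed.

Y_obs ≈ 0.310 g VSS/g BOD₅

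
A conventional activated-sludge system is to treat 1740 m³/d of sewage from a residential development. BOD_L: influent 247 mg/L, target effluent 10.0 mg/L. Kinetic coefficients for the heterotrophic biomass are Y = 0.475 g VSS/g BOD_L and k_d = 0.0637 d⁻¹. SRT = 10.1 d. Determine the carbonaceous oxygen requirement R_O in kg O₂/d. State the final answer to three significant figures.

R_O ≈ 243 kg O₂/d

Observed yield with endogenous decay: Y_obs = Y / (1 + k_d·θ_c) = 0.475 / (1 + 0.0637 × 10.1) = 0.475 / 1.643 = 0.2890 g VSS/g BOD_L.
ΔS = 247 − 10.0 = 237.0 mg/L, so the substrate removal rate is 1740 × 237.0/1000 = 412.4 kg BOD_L/d.
Net sludge production P_X = 0.2890 × 412.4 = 119.2 kg VSS/d.
R_O = Q·(S₀ − S) − 1.42·P_X = 412.4 − 1.42 × 119.2 = 243.1 kg O₂/d.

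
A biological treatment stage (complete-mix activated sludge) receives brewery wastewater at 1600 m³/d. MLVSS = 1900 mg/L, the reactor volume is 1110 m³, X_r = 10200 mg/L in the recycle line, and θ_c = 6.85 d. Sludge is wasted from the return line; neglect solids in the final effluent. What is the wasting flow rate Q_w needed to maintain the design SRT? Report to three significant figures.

θ_c = V·X/(Q_w·X_r) when wasting from the recycle, so Q_w = V·X/(θ_c·X_r) = 1110 × 1900 / (6.85 × 10200) = 30.18 m³/d.

Q_w ≈ 30.2 m³/d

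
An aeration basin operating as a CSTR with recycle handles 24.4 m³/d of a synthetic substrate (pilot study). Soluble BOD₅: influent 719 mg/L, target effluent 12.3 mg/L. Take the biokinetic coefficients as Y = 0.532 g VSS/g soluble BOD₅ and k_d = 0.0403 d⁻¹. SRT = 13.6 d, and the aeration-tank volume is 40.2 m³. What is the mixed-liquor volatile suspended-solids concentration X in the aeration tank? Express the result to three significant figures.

X = Y·Q·ΔS·θ_c / [V·(1 + k_d θ_c)] = 0.532 × 24.4 × (719 − 12.3) × 13.6 / [40.2 × (1 + 0.0403 × 13.6)] = 2005 mg/L.

X ≈ 2000 mg/L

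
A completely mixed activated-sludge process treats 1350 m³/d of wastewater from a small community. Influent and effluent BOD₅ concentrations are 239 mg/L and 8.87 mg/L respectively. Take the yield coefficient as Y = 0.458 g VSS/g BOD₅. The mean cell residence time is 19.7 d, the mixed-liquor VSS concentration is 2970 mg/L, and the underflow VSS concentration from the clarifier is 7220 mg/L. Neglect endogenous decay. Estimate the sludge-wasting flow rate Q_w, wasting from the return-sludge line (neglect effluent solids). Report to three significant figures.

Q_w ≈ 19.7 m³/d

Biomass mass balance (decay neglected): V·X = Y·Q·(S₀ − S)·θ_c, so V = 0.458 × 1350 × (239 − 8.87) × 19.7 / 2970 = 943.8 m³.
Wasting from the return line (neglecting effluent solids): Q_w = V·X / (θ_c·X_r) = 943.8 × 2970 / (19.7 × 7220) = 19.71 m³/d.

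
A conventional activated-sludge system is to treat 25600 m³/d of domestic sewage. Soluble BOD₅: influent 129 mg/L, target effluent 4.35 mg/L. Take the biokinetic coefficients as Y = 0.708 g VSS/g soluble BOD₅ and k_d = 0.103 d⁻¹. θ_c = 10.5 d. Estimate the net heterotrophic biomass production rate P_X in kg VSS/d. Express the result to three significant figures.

P_X ≈ 1090 kg VSS/d

Y_obs = Y / (1 + k_d θ_c) = 0.708 / (1 + 0.103 × 10.5) = 0.708 / 2.082 = 0.3401.
Q·(S₀ − S) = 25600 × (129 − 4.35) × 10⁻³ = 3191 kg/d removed.
Net biomass production P_X = Y_obs × Q·(S₀ − S) = 0.3401 × 3191 = 1085 kg VSS/d.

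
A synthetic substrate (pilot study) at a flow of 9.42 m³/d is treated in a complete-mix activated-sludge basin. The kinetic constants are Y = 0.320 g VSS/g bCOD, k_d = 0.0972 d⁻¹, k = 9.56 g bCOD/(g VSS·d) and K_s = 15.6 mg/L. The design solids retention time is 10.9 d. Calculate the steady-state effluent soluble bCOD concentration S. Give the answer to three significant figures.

For a completely mixed reactor with recycle the Lawrence–McCarty relation gives S = K_s·(1 + k_d·θ_c) / [θ_c·(Y·k − k_d) − 1] = 15.6 × (1 + 0.0972 × 10.9) / [10.9 × (0.320 × 9.56 − 0.0972) − 1] = 32.13 / 31.29 = 1.027 mg/L.

S ≈ 1.03 mg/L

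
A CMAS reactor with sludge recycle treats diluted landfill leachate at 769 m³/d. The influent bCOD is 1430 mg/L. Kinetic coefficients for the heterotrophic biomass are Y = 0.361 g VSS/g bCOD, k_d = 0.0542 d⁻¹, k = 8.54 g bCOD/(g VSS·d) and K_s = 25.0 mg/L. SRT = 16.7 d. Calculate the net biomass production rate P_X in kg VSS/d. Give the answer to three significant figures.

P_X ≈ 208 kg VSS/d

Effluent substrate depends only on kinetics and SRT: S = K_s(1 + k_d θ_c) / [θ_c(Yk − k_d) − 1] = 25.0 × (1 + 0.0542 × 16.7) / [16.7 × (0.361 × 8.54 − 0.0542) − 1] = 47.63 / 49.58 = 0.9606 mg/L.
Correct the yield for decay: Y_obs = Y/(1 + k_d θ_c) = 0.361 / (1 + 0.0542 × 16.7) = 0.361 / 1.905 = 0.1895.
Substrate removed = Q·(S₀ − S) = 769 m³/d × (1430 − 0.961) g/m³ = 1.1×10^6 g/d = 1099 kg/d.
Biomass produced: P_X = Y_obs·Q·ΔS = 0.1895 × 1099 ≈ 208.2 kg VSS/d.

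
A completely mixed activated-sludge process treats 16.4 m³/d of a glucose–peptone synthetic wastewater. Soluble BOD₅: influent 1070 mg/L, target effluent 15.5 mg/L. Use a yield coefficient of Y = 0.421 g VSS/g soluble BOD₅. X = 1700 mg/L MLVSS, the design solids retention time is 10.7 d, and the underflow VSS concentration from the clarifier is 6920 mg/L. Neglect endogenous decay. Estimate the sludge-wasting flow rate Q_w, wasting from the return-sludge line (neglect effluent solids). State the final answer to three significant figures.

V·X = Y·Q·ΔS·θ_c gives V = 0.421 × 16.4 × (1070 − 15.5) × 10.7 / 1700 = 45.83 m³.
θ_c = V·X/(Q_w·X_r) when wasting from the recycle, so Q_w = V·X/(θ_c·X_r) = 45.83 × 1700 / (10.7 × 6920) = 1.052 m³/d.

Q_w ≈ 1.05 m³/d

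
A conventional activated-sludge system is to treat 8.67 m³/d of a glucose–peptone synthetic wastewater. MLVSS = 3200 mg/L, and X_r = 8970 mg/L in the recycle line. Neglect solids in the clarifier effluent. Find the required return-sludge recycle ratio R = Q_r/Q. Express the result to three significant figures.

R ≈ 0.555

R = Q_r/Q = X/(X_r − X) = 3200 / (8970 − 3200) = 0.5546.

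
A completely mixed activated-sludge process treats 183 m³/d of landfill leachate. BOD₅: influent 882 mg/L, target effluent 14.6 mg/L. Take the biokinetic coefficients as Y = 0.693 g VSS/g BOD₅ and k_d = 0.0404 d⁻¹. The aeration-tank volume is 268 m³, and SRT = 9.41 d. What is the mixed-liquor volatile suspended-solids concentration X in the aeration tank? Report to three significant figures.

From V·X·(1 + k_d·θ_c) = Y·Q·(S₀ − S)·θ_c: X = 0.693 × 183 × (882 − 14.6) × 9.41 / [268 × (1 + 0.0404 × 9.41)] = 2799 mg/L.

X ≈ 2800 mg/L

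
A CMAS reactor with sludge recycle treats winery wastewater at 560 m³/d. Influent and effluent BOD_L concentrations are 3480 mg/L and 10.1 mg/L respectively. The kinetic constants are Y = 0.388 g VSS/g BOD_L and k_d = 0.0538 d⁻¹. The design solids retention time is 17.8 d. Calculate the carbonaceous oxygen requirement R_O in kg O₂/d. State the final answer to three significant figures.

Y_obs = Y / (1 + k_d θ_c) = 0.388 / (1 + 0.0538 × 17.8) = 0.388 / 1.958 = 0.1982.
Q·(S₀ − S) = 560 × (3480 − 10.1) × 10⁻³ = 1943 kg/d removed.
Biomass synthesised: P_X = Y_obs × 1943 = 385.1 kg VSS/d.
Carbonaceous O₂ demand = substrate oxidised − cell-mass equivalent = 1943 − 1.42 × 385.1 = 1396 kg O₂/d.

R_O ≈ 1400 kg O₂/d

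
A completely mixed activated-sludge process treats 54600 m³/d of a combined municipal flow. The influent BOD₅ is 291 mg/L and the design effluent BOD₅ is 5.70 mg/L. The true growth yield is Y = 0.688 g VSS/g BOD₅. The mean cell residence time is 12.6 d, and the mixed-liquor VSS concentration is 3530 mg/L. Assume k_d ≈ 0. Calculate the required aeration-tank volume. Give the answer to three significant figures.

Biomass mass balance (decay neglected): V·X = Y·Q·(S₀ − S)·θ_c, so V = 0.688 × 54600 × (291 − 5.70) × 12.6 / 3530 = 38254 m³.

V ≈ 38300 m³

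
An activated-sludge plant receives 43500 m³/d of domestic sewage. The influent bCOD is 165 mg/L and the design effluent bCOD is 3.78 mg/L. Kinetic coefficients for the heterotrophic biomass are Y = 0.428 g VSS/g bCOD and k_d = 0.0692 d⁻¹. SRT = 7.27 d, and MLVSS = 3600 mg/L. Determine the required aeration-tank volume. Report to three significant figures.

From the SRT design equation V = Y Q (S₀−S) θ_c / [X (1 + k_d θ_c)] = 0.428 × 43500 × (165 − 3.78) × 7.27 / [3600 × (1 + 0.0692 × 7.27)] = 2.18×10^7 / 5411 = 4033 m³.

V ≈ 4030 m³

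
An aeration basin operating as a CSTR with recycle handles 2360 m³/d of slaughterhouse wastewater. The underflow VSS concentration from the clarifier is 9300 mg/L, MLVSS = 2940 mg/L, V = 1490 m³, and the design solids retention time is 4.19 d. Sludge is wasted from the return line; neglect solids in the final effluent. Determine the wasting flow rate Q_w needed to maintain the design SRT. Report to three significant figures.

Q_w ≈ 112 m³/d

Wasting from the return line (neglecting effluent solids): Q_w = V·X / (θ_c·X_r) = 1490 × 2940 / (4.19 × 9300) = 112.4 m³/d.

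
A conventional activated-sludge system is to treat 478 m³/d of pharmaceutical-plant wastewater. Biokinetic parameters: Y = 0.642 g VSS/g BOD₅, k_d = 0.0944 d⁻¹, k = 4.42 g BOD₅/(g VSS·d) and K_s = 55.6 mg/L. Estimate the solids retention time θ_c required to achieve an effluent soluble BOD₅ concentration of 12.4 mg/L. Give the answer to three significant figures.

θ_c ≈ 2.36 d

Specific growth rate at S = 12.4 mg/L: μ = YkS/(K_s+S) = 0.642·4.42·12.4/(55.6+12.4) = 0.5175 d⁻¹.
Then 1/θ_c = μ − k_d = 0.5175 − 0.0944 = 0.4231 d⁻¹, giving θ_c = 2.364 d.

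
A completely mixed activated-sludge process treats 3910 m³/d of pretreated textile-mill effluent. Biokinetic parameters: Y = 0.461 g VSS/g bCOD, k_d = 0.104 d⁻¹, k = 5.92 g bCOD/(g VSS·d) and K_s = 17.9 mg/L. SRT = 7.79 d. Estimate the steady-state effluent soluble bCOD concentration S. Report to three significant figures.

For a completely mixed reactor with recycle the Lawrence–McCarty relation gives S = K_s·(1 + k_d·θ_c) / [θ_c·(Y·k − k_d) − 1] = 17.9 × (1 + 0.104 × 7.79) / [7.79 × (0.461 × 5.92 − 0.104) − 1] = 32.40 / 19.45 = 1.666 mg/L.

S ≈ 1.67 mg/L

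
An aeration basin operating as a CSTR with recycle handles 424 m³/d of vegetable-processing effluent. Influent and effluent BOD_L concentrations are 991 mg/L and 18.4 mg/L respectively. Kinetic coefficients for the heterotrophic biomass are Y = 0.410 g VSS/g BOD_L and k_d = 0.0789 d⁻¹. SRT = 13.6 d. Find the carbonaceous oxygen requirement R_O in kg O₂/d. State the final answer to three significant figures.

Y_obs = Y / (1 + k_d θ_c) = 0.410 / (1 + 0.0789 × 13.6) = 0.410 / 2.073 = 0.1978.
Substrate removed = Q·(S₀ − S) = 424 m³/d × (991 − 18.4) g/m³ = 4.12×10^5 g/d = 412.4 kg/d.
P_X = Y_obs·Q·(S₀ − S) = 0.1978 × 412.4 = 81.56 kg VSS/d.
R_O = Q·(S₀ − S) − 1.42·P_X = 412.4 − 1.42 × 81.56 = 296.6 kg O₂/d.

R_O ≈ 297 kg O₂/d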